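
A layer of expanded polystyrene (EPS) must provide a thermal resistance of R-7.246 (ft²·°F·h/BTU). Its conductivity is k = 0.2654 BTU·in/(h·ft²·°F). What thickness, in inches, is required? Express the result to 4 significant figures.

L = R × k = 7.246 × 0.2654 = 1.9231 in

1.923 in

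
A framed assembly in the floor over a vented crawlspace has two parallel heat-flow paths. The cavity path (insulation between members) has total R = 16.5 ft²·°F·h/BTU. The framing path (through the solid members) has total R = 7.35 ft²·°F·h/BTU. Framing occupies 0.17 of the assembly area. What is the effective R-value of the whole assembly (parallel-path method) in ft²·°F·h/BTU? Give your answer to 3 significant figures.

13.6 ft²·°F·h/BTU

U_eff = 0.83/16.5 + 0.17/7.35 = 0.0503 + 0.02313 = 0.07343
R_eff = 1/U_eff = 13.62 ft²·°F·h/BTU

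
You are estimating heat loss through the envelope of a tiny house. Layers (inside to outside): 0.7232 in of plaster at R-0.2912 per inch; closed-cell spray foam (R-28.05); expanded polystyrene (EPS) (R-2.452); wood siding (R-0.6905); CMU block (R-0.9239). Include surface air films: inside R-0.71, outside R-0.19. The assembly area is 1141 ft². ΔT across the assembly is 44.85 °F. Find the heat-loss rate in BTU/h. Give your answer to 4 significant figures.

1540 BTU/h

0.7232 × 0.2912 = 0.2106
R_total = 0.71 + 0.2106 + 28.05 + 2.452 + 0.6905 + 0.9239 + 0.19 = 33.227 ft²·°F·h/BTU
Q = A·ΔT/R = 1141 × 44.85 / 33.227 = 1540.1 BTU/h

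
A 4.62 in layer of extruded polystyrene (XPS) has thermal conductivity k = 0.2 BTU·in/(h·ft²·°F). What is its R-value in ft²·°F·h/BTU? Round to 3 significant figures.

R = L/k = 4.62/0.2 = 23.1 ft²·°F·h/BTU

23.1 ft²·°F·h/BTU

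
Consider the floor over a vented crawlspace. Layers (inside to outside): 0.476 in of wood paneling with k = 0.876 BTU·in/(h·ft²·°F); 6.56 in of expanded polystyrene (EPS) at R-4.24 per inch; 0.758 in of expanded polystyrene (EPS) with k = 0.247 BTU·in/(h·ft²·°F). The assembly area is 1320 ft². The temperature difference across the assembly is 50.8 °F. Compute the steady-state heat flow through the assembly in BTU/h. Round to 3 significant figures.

2130 BTU/h

0.476/0.876 = 0.5434
6.56 × 4.24 = 27.81
0.758/0.247 = 3.069
R_total = 0.5434 + 27.81 + 3.069 = 31.43 ft²·°F·h/BTU
Q = A·ΔT/R = 1320 × 50.8 / 31.43 = 2134 BTU/h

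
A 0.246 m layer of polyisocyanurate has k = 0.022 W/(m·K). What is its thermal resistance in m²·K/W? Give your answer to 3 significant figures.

R = L/k = 0.246/0.022 = 11.18 m²·K/W

11.2 m²·K/W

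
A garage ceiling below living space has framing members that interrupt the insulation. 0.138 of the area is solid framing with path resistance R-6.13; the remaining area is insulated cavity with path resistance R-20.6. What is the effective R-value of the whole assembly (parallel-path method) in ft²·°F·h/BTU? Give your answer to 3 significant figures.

15.5 ft²·°F·h/BTU

U_eff = 0.862/20.6 + 0.138/6.13 = 0.04184 + 0.02251 = 0.06436
R_eff = 1/U_eff = 15.54 ft²·°F·h/BTU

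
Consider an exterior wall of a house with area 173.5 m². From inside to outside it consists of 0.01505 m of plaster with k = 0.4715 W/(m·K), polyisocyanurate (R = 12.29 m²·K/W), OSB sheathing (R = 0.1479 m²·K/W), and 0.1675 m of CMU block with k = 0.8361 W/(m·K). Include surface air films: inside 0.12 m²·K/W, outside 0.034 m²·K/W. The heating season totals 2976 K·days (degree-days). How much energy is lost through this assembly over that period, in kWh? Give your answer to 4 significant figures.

0.01505/0.4715 = 0.031919
0.1675/0.8361 = 0.20033
R_total = 0.12 + 0.031919 + 12.29 + 0.1479 + 0.20033 + 0.034 = 12.824 m²·K/W
E = A × HDD × 24 / R / 1000 = 173.5 × 2976 × 24 / 12.824 / 1000 = 966.31 kWh

966.3 kWh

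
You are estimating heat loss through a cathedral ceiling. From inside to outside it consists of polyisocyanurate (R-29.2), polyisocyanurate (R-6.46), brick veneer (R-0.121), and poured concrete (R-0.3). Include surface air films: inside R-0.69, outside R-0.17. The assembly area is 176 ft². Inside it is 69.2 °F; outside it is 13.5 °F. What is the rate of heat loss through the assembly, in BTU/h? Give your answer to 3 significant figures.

R_total = 0.69 + 29.2 + 6.46 + 0.121 + 0.3 + 0.17 = 36.94 ft²·°F·h/BTU
Q = A·ΔT/R = 176 × (69.2 − 13.5) / 36.94 = 265.4 BTU/h

265 BTU/h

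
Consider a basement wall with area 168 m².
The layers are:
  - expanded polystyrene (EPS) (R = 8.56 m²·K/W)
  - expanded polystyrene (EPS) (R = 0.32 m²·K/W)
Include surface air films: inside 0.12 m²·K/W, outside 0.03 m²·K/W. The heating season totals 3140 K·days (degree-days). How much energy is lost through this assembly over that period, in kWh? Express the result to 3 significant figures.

1400 kWh

R_total = 0.12 + 8.56 + 0.32 + 0.03 = 9.03 m²·K/W
E = A × HDD × 24 / R / 1000 = 168 × 3140 × 24 / 9.03 / 1000 = 1402 kWh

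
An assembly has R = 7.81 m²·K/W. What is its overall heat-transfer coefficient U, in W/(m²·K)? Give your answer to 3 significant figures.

0.128 W/(m²·K)

U = 1/R = 1/7.81 = 0.128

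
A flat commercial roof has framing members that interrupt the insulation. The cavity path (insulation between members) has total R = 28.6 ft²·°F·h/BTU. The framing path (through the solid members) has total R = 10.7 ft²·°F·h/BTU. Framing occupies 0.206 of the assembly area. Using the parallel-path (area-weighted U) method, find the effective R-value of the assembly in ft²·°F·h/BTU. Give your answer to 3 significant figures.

21.3 ft²·°F·h/BTU

U_eff = 0.794/28.6 + 0.206/10.7 = 0.02776 + 0.01925 = 0.04701
R_eff = 1/U_eff = 21.27 ft²·°F·h/BTU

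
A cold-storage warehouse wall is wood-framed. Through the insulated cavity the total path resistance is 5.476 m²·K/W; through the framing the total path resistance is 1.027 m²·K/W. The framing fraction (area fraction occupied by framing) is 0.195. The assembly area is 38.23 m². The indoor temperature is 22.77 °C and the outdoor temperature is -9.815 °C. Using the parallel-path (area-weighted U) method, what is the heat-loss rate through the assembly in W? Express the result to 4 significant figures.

U_eff = 0.805/5.476 + 0.195/1.027 = 0.14701 + 0.18987 = 0.33688
R_eff = 1/U_eff = 2.9684 m²·K/W
Q = 38.23 × (22.77 − (-9.815)) / 2.9684 = 419.66 W

419.7 W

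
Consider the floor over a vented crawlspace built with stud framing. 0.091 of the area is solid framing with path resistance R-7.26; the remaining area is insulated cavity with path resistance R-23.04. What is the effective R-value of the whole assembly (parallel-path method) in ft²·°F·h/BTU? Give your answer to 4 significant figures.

U_eff = 0.909/23.04 + 0.091/7.26 = 0.039453 + 0.012534 = 0.051988
R_eff = 1/U_eff = 19.235 ft²·°F·h/BTU

19.24 ft²·°F·h/BTU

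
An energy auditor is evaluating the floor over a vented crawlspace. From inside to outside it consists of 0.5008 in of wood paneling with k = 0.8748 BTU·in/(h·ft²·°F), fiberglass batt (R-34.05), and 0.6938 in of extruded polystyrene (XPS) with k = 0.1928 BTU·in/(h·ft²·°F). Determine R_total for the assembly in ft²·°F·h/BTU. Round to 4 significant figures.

38.22 ft²·°F·h/BTU

0.5008/0.8748 = 0.57247
0.6938/0.1928 = 3.5985
R_total = 0.57247 + 34.05 + 3.5985 = 38.221 ft²·°F·h/BTU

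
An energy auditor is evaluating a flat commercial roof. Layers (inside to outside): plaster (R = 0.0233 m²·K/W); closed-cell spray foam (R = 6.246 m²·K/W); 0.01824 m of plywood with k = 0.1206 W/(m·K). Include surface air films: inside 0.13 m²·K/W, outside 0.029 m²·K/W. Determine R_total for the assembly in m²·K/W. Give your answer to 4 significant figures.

0.01824/0.1206 = 0.15124
R_total = 0.13 + 0.0233 + 6.246 + 0.15124 + 0.029 = 6.5795 m²·K/W

6.580 m²·K/W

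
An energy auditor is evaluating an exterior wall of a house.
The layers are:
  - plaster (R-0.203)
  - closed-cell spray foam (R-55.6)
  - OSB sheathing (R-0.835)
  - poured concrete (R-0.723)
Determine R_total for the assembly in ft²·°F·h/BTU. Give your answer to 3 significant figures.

R_total = 0.203 + 55.6 + 0.835 + 0.723 = 57.36 ft²·°F·h/BTU

57.4 ft²·°F·h/BTU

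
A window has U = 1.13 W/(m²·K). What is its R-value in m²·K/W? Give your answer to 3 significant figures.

R = 1/U = 1/1.13 = 0.885

0.885 m²·K/W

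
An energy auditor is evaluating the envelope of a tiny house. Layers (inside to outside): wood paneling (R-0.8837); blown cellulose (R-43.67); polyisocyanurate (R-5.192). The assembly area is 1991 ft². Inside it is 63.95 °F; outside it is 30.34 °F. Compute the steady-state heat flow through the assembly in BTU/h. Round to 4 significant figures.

R_total = 0.8837 + 43.67 + 5.192 = 49.746 ft²·°F·h/BTU
Q = A·ΔT/R = 1991 × (63.95 − 30.34) / 49.746 = 1345.2 BTU/h

1345 BTU/h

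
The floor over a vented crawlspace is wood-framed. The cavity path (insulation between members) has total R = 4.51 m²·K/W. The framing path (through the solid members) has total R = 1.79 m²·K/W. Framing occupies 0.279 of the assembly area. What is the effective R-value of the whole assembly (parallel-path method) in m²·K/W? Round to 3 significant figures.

3.17 m²·K/W

U_eff = 0.721/4.51 + 0.279/1.79 = 0.1599 + 0.1559 = 0.3157
R_eff = 1/U_eff = 3.167 m²·K/W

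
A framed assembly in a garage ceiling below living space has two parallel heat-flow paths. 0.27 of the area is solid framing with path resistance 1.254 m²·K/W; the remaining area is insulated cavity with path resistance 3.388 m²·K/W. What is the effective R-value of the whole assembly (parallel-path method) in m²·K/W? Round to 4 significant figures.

2.321 m²·K/W

U_eff = 0.73/3.388 + 0.27/1.254 = 0.21547 + 0.21531 = 0.43078
R_eff = 1/U_eff = 2.3214 m²·K/W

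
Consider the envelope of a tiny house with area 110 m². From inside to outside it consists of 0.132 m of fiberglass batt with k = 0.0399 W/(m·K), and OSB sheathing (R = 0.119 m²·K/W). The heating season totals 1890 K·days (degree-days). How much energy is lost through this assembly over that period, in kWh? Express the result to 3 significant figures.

1460 kWh

0.132/0.0399 = 3.308
R_total = 3.308 + 0.119 = 3.427 m²·K/W
E = A × HDD × 24 / R / 1000 = 110 × 1890 × 24 / 3.427 / 1000 = 1456 kWh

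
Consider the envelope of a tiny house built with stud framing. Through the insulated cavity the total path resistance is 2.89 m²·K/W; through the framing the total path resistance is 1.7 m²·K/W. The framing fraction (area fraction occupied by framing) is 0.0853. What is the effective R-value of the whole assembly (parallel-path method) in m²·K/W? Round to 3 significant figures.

2.73 m²·K/W

U_eff = 0.9147/2.89 + 0.0853/1.7 = 0.3165 + 0.05018 = 0.3667
R_eff = 1/U_eff = 2.727 m²·K/W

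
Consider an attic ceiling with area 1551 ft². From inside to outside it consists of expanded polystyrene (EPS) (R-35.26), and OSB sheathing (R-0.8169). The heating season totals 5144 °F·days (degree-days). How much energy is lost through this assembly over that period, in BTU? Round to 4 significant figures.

R_total = 35.26 + 0.8169 = 36.077 ft²·°F·h/BTU
E = A × HDD × 24 / R = 1551 × 5144 × 24 / 36.077 = 5307600 BTU

5308000 BTU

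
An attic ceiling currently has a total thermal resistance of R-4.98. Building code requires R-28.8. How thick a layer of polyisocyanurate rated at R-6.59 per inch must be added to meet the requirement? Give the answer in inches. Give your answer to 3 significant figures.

ΔR = 28.8 − 4.98 = 23.82 ft²·°F·h/BTU
L = ΔR / (R/in) = 23.82/6.59 = 3.615 in

3.61 in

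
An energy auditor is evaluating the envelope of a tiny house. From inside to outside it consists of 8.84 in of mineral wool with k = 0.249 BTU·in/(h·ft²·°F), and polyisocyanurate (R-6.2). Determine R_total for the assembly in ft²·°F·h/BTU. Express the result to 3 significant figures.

8.84/0.249 = 35.5
R_total = 35.5 + 6.2 = 41.7 ft²·°F·h/BTU

41.7 ft²·°F·h/BTU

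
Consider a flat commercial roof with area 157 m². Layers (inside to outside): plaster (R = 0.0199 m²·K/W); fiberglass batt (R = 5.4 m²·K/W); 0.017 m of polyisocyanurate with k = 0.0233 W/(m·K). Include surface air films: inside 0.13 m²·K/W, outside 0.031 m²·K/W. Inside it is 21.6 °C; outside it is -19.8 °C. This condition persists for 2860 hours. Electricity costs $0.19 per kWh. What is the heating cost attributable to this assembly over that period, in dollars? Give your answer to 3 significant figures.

0.017/0.0233 = 0.7296
R_total = 0.13 + 0.0199 + 5.4 + 0.7296 + 0.031 = 6.311 m²·K/W
Q = 157 × (21.6 − (-19.8)) / 6.311 = 1030 W
E = 1030 W × 2860 h / 1000 = 2946 kWh
Cost = 2946 × 0.19 = $559.7

560 dollars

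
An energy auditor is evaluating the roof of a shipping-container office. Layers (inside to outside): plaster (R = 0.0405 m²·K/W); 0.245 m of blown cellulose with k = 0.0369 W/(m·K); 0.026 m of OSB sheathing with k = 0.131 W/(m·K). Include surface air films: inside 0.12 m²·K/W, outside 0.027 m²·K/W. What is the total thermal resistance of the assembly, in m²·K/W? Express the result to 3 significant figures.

0.245/0.0369 = 6.64
0.026/0.131 = 0.1985
R_total = 0.12 + 0.0405 + 6.64 + 0.1985 + 0.027 = 7.026 m²·K/W

7.03 m²·K/W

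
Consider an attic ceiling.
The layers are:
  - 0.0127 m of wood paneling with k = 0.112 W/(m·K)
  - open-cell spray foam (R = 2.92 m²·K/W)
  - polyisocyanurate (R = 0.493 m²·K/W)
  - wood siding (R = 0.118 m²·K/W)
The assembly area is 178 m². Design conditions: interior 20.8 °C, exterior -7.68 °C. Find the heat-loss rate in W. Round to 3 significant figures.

1390 W

0.0127/0.112 = 0.1134
R_total = 0.1134 + 2.92 + 0.493 + 0.118 = 3.644 m²·K/W
Q = A·ΔT/R = 178 × (20.8 − (-7.68)) / 3.644 = 1391 W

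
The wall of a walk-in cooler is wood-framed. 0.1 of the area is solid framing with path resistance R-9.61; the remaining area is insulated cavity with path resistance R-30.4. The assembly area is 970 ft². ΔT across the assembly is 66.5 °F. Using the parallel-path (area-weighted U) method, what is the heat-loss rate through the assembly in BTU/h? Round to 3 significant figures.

U_eff = 0.9/30.4 + 0.1/9.61 = 0.02961 + 0.01041 = 0.04001
R_eff = 1/U_eff = 24.99 ft²·°F·h/BTU
Q = 970 × 66.5 / 24.99 = 2581 BTU/h

2580 BTU/h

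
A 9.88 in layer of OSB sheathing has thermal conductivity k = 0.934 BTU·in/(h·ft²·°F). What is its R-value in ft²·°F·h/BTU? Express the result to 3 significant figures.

R = L/k = 9.88/0.934 = 10.58 ft²·°F·h/BTU

10.6 ft²·°F·h/BTU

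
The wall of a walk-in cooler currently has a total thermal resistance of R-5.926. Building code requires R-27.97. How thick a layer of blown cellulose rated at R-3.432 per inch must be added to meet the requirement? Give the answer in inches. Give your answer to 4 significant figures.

6.423 in

ΔR = 27.97 − 5.926 = 22.044 ft²·°F·h/BTU
L = ΔR / (R/in) = 22.044/3.432 = 6.4231 in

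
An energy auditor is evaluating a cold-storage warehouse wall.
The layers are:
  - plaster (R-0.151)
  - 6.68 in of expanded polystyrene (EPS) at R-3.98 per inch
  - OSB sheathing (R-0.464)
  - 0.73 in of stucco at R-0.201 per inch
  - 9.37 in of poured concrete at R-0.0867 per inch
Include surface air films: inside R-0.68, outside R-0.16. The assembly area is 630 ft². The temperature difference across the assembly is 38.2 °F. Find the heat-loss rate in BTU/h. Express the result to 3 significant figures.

830 BTU/h

6.68 × 3.98 = 26.59
0.73 × 0.201 = 0.1467
9.37 × 0.0867 = 0.8124
R_total = 0.68 + 0.151 + 26.59 + 0.464 + 0.1467 + 0.8124 + 0.16 = 29 ft²·°F·h/BTU
Q = A·ΔT/R = 630 × 38.2 / 29 = 829.8 BTU/h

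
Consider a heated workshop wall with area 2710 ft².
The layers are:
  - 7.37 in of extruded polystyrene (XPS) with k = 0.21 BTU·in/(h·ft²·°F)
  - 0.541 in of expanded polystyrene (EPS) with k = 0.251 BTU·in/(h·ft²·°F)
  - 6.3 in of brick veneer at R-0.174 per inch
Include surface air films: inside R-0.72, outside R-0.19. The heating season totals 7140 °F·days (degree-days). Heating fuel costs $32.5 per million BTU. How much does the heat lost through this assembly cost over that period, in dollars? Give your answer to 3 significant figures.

384 dollars

7.37/0.21 = 35.1
0.541/0.251 = 2.155
6.3 × 0.174 = 1.096
R_total = 0.72 + 35.1 + 2.155 + 1.096 + 0.19 = 39.26 ft²·°F·h/BTU
E = A × HDD × 24 / R = 2710 × 7140 × 24 / 39.26 = 11830000 BTU
Cost = 11830000/10⁶ × 32.5 = $384.5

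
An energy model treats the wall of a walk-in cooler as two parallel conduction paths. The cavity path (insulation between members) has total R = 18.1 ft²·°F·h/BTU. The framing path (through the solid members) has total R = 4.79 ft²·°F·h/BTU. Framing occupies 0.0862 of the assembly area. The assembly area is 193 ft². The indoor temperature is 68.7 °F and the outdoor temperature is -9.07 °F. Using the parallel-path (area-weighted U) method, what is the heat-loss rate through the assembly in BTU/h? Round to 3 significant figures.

1030 BTU/h

U_eff = 0.9138/18.1 + 0.0862/4.79 = 0.05049 + 0.018 = 0.06848
R_eff = 1/U_eff = 14.6 ft²·°F·h/BTU
Q = 193 × (68.7 − (-9.07)) / 14.6 = 1028 BTU/h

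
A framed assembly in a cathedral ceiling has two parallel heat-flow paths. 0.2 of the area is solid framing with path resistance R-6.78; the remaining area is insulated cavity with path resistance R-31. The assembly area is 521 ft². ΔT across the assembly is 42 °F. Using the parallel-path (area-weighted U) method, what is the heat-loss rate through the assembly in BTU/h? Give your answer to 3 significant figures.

U_eff = 0.8/31 + 0.2/6.78 = 0.02581 + 0.0295 = 0.0553
R_eff = 1/U_eff = 18.08 ft²·°F·h/BTU
Q = 521 × 42 / 18.08 = 1210 BTU/h

1210 BTU/h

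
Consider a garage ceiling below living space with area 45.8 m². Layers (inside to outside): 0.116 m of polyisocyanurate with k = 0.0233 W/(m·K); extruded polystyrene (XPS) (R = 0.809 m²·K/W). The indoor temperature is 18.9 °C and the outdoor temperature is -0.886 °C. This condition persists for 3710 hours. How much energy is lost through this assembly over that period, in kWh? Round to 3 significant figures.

581 kWh

0.116/0.0233 = 4.979
R_total = 4.979 + 0.809 = 5.788 m²·K/W
Q = 45.8 × (18.9 − (-0.886)) / 5.788 = 156.6 W
E = 156.6 W × 3710 h / 1000 = 580.9 kWh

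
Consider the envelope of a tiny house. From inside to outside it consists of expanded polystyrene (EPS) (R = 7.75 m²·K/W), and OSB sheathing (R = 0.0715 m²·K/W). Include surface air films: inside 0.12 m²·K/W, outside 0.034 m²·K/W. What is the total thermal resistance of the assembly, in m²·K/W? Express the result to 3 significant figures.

R_total = 0.12 + 7.75 + 0.0715 + 0.034 = 7.976 m²·K/W

7.98 m²·K/W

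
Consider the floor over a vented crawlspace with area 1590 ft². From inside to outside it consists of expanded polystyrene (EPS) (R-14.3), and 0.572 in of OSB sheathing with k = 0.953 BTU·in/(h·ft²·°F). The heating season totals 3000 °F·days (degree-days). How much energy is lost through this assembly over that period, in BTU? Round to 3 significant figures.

0.572/0.953 = 0.6002
R_total = 14.3 + 0.6002 = 14.9 ft²·°F·h/BTU
E = A × HDD × 24 / R = 1590 × 3000 × 24 / 14.9 = 7683000 BTU

7680000 BTU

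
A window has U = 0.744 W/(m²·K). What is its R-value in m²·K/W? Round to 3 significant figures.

1.34 m²·K/W

R = 1/U = 1/0.744 = 1.344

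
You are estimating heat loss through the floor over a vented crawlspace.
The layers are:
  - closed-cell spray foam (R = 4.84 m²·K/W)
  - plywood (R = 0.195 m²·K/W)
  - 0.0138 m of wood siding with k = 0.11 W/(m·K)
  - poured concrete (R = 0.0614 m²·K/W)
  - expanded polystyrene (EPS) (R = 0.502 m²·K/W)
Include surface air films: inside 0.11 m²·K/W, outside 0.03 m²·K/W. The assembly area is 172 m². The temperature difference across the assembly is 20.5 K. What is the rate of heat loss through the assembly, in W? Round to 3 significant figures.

601 W

0.0138/0.11 = 0.1255
R_total = 0.11 + 4.84 + 0.195 + 0.1255 + 0.0614 + 0.502 + 0.03 = 5.864 m²·K/W
Q = A·ΔT/R = 172 × 20.5 / 5.864 = 601.3 W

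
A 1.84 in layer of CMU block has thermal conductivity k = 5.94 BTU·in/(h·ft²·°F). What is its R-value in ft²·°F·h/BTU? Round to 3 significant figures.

R = L/k = 1.84/5.94 = 0.3098 ft²·°F·h/BTU

0.310 ft²·°F·h/BTU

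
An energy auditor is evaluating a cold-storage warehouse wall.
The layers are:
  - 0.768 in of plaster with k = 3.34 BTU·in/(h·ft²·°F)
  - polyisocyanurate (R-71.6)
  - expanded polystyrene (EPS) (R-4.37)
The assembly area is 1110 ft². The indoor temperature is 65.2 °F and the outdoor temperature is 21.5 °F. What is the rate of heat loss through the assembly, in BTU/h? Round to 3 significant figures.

0.768/3.34 = 0.2299
R_total = 0.2299 + 71.6 + 4.37 = 76.2 ft²·°F·h/BTU
Q = A·ΔT/R = 1110 × (65.2 − 21.5) / 76.2 = 636.6 BTU/h

637 BTU/h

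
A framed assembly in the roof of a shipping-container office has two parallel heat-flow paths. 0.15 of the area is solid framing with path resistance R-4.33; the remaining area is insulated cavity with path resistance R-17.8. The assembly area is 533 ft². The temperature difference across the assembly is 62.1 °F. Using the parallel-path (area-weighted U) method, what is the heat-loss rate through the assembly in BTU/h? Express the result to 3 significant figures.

2730 BTU/h

U_eff = 0.85/17.8 + 0.15/4.33 = 0.04775 + 0.03464 = 0.08239
R_eff = 1/U_eff = 12.14 ft²·°F·h/BTU
Q = 533 × 62.1 / 12.14 = 2727 BTU/h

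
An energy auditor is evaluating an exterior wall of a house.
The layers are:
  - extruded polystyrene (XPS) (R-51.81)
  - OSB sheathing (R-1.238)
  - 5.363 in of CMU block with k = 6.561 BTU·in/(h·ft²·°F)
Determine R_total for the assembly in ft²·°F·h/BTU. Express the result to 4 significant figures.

53.87 ft²·°F·h/BTU

5.363/6.561 = 0.81741
R_total = 51.81 + 1.238 + 0.81741 = 53.865 ft²·°F·h/BTU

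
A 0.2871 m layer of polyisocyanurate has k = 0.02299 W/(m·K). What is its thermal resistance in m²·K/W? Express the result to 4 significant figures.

12.49 m²·K/W

R = L/k = 0.2871/0.02299 = 12.488 m²·K/W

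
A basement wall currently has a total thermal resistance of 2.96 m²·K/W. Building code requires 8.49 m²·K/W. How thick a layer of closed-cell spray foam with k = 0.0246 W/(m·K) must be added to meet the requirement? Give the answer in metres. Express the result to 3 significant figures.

0.136 m

ΔR = 8.49 − 2.96 = 5.53 m²·K/W
L = ΔR × k = 5.53 × 0.0246 = 0.136 m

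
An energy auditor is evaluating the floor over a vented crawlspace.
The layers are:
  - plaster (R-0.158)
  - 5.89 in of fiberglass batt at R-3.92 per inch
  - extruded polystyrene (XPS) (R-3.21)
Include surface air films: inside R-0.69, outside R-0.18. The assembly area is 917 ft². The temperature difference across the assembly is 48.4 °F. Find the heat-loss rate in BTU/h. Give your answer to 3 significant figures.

1620 BTU/h

5.89 × 3.92 = 23.09
R_total = 0.69 + 0.158 + 23.09 + 3.21 + 0.18 = 27.33 ft²·°F·h/BTU
Q = A·ΔT/R = 917 × 48.4 / 27.33 = 1624 BTU/h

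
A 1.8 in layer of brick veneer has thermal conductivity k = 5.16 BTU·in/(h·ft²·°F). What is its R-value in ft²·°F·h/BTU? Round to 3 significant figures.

R = L/k = 1.8/5.16 = 0.3488 ft²·°F·h/BTU

0.349 ft²·°F·h/BTU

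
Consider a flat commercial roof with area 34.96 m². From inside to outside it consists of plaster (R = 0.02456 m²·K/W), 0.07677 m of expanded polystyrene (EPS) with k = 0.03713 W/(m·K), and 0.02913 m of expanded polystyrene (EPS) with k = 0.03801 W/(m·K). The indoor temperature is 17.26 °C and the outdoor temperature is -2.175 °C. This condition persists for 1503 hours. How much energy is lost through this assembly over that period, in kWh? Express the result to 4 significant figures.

357.2 kWh

0.07677/0.03713 = 2.0676
0.02913/0.03801 = 0.76638
R_total = 0.02456 + 2.0676 + 0.76638 = 2.8585 m²·K/W
Q = 34.96 × (17.26 − (-2.175)) / 2.8585 = 237.69 W
E = 237.69 W × 1503 h / 1000 = 357.25 kWh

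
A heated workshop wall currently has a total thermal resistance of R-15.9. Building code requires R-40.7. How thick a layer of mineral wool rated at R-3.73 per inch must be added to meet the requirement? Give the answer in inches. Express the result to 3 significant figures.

6.65 in

ΔR = 40.7 − 15.9 = 24.8 ft²·°F·h/BTU
L = ΔR / (R/in) = 24.8/3.73 = 6.649 in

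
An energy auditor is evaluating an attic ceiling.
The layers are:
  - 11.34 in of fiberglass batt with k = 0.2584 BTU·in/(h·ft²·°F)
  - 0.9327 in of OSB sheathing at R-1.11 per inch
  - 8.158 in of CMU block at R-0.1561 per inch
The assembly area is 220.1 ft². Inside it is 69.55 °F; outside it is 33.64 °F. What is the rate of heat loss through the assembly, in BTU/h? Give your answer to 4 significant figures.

11.34/0.2584 = 43.885
0.9327 × 1.11 = 1.0353
8.158 × 0.1561 = 1.2735
R_total = 43.885 + 1.0353 + 1.2735 = 46.194 ft²·°F·h/BTU
Q = A·ΔT/R = 220.1 × (69.55 − 33.64) / 46.194 = 171.1 BTU/h

171.1 BTU/h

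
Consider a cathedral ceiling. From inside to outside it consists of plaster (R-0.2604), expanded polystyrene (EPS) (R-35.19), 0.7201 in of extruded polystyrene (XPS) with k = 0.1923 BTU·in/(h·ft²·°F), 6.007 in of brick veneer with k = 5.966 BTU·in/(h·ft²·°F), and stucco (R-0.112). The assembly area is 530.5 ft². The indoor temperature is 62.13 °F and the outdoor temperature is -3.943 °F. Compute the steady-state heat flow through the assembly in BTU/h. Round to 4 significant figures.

869.5 BTU/h

0.7201/0.1923 = 3.7447
6.007/5.966 = 1.0069
R_total = 0.2604 + 35.19 + 3.7447 + 1.0069 + 0.112 = 40.314 ft²·°F·h/BTU
Q = A·ΔT/R = 530.5 × (62.13 − (-3.943)) / 40.314 = 869.47 BTU/h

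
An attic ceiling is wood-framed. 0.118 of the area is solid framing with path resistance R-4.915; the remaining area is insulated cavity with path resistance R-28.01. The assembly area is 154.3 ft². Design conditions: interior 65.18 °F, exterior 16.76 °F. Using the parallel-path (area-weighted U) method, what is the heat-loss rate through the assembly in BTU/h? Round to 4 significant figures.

U_eff = 0.882/28.01 + 0.118/4.915 = 0.031489 + 0.024008 = 0.055497
R_eff = 1/U_eff = 18.019 ft²·°F·h/BTU
Q = 154.3 × (65.18 − 16.76) / 18.019 = 414.63 BTU/h

414.6 BTU/h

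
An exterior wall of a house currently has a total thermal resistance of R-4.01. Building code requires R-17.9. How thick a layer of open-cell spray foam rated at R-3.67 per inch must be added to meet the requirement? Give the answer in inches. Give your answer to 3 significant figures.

3.78 in

ΔR = 17.9 − 4.01 = 13.89 ft²·°F·h/BTU
L = ΔR / (R/in) = 13.89/3.67 = 3.785 in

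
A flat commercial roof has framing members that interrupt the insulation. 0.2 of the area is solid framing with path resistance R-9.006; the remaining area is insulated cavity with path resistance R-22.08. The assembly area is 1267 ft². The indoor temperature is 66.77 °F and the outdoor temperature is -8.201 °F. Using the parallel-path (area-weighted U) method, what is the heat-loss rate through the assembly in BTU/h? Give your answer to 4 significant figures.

U_eff = 0.8/22.08 + 0.2/9.006 = 0.036232 + 0.022207 = 0.058439
R_eff = 1/U_eff = 17.112 ft²·°F·h/BTU
Q = 1267 × (66.77 − (-8.201)) / 17.112 = 5551 BTU/h

5551 BTU/h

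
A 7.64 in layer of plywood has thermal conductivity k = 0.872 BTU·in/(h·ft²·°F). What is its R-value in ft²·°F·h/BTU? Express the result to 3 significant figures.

8.76 ft²·°F·h/BTU

R = L/k = 7.64/0.872 = 8.761 ft²·°F·h/BTU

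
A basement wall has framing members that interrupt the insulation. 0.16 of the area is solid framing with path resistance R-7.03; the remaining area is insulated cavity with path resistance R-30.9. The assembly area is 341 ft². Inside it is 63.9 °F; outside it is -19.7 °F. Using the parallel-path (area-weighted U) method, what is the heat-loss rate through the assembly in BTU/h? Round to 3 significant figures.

1420 BTU/h

U_eff = 0.84/30.9 + 0.16/7.03 = 0.02718 + 0.02276 = 0.04994
R_eff = 1/U_eff = 20.02 ft²·°F·h/BTU
Q = 341 × (63.9 − (-19.7)) / 20.02 = 1424 BTU/h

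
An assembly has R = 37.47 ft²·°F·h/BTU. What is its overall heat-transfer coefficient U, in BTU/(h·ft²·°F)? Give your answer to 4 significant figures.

U = 1/R = 1/37.47 = 0.026688

0.02669 BTU/(h·ft²·°F)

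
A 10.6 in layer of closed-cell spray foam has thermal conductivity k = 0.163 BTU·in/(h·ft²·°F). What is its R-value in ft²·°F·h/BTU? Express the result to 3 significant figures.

65.0 ft²·°F·h/BTU

R = L/k = 10.6/0.163 = 65.03 ft²·°F·h/BTU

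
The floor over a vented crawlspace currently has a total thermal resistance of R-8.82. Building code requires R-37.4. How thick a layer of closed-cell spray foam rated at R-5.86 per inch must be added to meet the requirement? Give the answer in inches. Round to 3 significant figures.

4.88 in

ΔR = 37.4 − 8.82 = 28.58 ft²·°F·h/BTU
L = ΔR / (R/in) = 28.58/5.86 = 4.877 in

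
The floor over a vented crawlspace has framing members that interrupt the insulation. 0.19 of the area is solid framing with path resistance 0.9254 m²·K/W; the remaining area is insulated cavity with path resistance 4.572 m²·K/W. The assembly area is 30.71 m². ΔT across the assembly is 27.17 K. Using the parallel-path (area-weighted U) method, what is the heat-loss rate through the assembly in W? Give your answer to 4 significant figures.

319.1 W

U_eff = 0.81/4.572 + 0.19/0.9254 = 0.17717 + 0.20532 = 0.38248
R_eff = 1/U_eff = 2.6145 m²·K/W
Q = 30.71 × 27.17 / 2.6145 = 319.14 W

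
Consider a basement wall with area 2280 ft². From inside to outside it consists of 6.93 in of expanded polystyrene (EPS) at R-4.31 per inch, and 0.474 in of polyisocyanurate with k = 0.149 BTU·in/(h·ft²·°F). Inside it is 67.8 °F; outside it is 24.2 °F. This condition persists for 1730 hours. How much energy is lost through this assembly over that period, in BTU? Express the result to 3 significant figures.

6.93 × 4.31 = 29.87
0.474/0.149 = 3.181
R_total = 29.87 + 3.181 = 33.05 ft²·°F·h/BTU
Q = 2280 × (67.8 − 24.2) / 33.05 = 3008 BTU/h
E = 3008 × 1730 = 5204000 BTU

5200000 BTU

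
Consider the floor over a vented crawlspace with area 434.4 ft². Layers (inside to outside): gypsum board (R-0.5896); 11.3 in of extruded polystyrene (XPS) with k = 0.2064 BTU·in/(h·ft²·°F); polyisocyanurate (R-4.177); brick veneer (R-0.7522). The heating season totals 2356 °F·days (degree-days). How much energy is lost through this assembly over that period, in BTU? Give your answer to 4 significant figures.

11.3/0.2064 = 54.748
R_total = 0.5896 + 54.748 + 4.177 + 0.7522 = 60.267 ft²·°F·h/BTU
E = A × HDD × 24 / R = 434.4 × 2356 × 24 / 60.267 = 407570 BTU

407600 BTU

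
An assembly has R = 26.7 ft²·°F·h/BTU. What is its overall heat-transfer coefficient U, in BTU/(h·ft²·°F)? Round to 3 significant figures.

0.0375 BTU/(h·ft²·°F)

U = 1/R = 1/26.7 = 0.03745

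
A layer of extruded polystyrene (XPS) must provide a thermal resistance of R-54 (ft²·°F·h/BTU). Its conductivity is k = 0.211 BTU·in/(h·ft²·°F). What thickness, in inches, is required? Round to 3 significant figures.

11.4 in

L = R × k = 54 × 0.211 = 11.39 in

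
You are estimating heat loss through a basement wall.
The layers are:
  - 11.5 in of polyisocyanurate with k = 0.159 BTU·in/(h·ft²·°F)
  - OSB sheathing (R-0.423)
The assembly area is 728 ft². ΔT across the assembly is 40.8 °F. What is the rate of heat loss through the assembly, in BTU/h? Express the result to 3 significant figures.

11.5/0.159 = 72.33
R_total = 72.33 + 0.423 = 72.75 ft²·°F·h/BTU
Q = A·ΔT/R = 728 × 40.8 / 72.75 = 408.3 BTU/h

408 BTU/h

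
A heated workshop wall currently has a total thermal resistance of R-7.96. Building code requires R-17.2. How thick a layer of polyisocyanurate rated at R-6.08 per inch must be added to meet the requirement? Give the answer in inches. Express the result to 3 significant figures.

ΔR = 17.2 − 7.96 = 9.24 ft²·°F·h/BTU
L = ΔR / (R/in) = 9.24/6.08 = 1.52 in

1.52 in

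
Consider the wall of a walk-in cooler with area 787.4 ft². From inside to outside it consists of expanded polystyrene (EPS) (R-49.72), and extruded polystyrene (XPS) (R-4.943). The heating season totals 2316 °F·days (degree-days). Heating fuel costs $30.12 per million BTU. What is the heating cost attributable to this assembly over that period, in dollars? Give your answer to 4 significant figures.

24.12 dollars

R_total = 49.72 + 4.943 = 54.663 ft²·°F·h/BTU
E = A × HDD × 24 / R = 787.4 × 2316 × 24 / 54.663 = 800670 BTU
Cost = 800670/10⁶ × 30.12 = $24.116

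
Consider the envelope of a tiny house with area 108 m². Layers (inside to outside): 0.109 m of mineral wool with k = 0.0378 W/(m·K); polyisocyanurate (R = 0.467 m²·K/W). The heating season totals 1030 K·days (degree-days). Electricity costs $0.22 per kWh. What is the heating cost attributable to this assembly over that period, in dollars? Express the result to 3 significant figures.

175 dollars

0.109/0.0378 = 2.884
R_total = 2.884 + 0.467 = 3.351 m²·K/W
E = A × HDD × 24 / R / 1000 = 108 × 1030 × 24 / 3.351 / 1000 = 796.8 kWh
Cost = 796.8 × 0.22 = $175.3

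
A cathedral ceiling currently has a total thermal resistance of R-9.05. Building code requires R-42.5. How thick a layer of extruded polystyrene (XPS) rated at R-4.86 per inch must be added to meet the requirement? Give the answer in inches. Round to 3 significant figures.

6.88 in

ΔR = 42.5 − 9.05 = 33.45 ft²·°F·h/BTU
L = ΔR / (R/in) = 33.45/4.86 = 6.883 in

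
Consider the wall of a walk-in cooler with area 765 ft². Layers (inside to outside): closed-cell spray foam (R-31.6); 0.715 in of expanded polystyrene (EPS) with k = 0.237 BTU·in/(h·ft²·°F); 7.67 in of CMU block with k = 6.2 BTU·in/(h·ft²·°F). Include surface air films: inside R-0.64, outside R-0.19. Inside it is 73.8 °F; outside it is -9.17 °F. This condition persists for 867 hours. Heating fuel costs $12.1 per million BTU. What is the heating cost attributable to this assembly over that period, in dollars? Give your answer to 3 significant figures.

18.2 dollars

0.715/0.237 = 3.017
7.67/6.2 = 1.237
R_total = 0.64 + 31.6 + 3.017 + 1.237 + 0.19 = 36.68 ft²·°F·h/BTU
Q = 765 × (73.8 − (-9.17)) / 36.68 = 1730 BTU/h
E = 1730 × 867 = 1500000 BTU
Cost = 1500000/10⁶ × 12.1 = $18.15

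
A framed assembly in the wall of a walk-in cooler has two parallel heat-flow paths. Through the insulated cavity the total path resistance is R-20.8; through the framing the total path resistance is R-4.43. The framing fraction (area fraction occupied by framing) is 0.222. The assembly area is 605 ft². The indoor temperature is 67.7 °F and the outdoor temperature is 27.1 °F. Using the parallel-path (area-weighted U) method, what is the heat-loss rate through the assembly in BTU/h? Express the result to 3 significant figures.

U_eff = 0.778/20.8 + 0.222/4.43 = 0.0374 + 0.05011 = 0.08752
R_eff = 1/U_eff = 11.43 ft²·°F·h/BTU
Q = 605 × (67.7 − 27.1) / 11.43 = 2150 BTU/h

2150 BTU/h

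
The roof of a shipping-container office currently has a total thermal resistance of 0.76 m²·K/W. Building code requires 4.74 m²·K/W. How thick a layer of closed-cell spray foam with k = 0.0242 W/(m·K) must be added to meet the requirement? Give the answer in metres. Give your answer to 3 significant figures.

0.0963 m

ΔR = 4.74 − 0.76 = 3.98 m²·K/W
L = ΔR × k = 3.98 × 0.0242 = 0.09632 m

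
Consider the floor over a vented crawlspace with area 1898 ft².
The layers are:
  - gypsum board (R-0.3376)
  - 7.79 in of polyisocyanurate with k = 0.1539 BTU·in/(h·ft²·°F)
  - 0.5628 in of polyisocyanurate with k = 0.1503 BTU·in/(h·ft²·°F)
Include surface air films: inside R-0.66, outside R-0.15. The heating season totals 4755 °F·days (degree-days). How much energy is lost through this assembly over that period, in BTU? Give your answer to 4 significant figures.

7.79/0.1539 = 50.617
0.5628/0.1503 = 3.7445
R_total = 0.66 + 0.3376 + 50.617 + 3.7445 + 0.15 = 55.509 ft²·°F·h/BTU
E = A × HDD × 24 / R = 1898 × 4755 × 24 / 55.509 = 3902000 BTU

3902000 BTU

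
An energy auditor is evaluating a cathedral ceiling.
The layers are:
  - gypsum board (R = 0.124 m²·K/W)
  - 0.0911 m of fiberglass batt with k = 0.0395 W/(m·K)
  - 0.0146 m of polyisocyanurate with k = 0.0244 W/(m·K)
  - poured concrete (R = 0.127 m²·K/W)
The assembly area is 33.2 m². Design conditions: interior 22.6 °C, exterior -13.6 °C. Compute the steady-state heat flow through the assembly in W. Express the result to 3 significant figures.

381 W

0.0911/0.0395 = 2.306
0.0146/0.0244 = 0.5984
R_total = 0.124 + 2.306 + 0.5984 + 0.127 = 3.156 m²·K/W
Q = A·ΔT/R = 33.2 × (22.6 − (-13.6)) / 3.156 = 380.8 W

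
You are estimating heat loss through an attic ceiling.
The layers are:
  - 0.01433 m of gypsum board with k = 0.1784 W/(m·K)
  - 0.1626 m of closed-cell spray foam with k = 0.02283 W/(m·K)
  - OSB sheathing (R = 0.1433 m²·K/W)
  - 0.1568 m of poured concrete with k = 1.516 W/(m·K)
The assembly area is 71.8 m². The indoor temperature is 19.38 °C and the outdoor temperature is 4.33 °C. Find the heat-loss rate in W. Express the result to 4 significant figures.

145.1 W

0.01433/0.1784 = 0.080325
0.1626/0.02283 = 7.1222
0.1568/1.516 = 0.10343
R_total = 0.080325 + 7.1222 + 0.1433 + 0.10343 = 7.4493 m²·K/W
Q = A·ΔT/R = 71.8 × (19.38 − 4.33) / 7.4493 = 145.06 W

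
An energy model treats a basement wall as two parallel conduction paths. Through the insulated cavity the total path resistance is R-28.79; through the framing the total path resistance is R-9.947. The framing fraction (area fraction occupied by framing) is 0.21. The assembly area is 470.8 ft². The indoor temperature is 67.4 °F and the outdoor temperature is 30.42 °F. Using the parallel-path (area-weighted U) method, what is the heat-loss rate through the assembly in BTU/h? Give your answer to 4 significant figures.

845.3 BTU/h

U_eff = 0.79/28.79 + 0.21/9.947 = 0.02744 + 0.021112 = 0.048552
R_eff = 1/U_eff = 20.596 ft²·°F·h/BTU
Q = 470.8 × (67.4 − 30.42) / 20.596 = 845.3 BTU/h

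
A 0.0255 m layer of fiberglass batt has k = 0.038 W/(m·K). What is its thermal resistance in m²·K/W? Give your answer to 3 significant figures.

0.671 m²·K/W

R = L/k = 0.0255/0.038 = 0.6711 m²·K/W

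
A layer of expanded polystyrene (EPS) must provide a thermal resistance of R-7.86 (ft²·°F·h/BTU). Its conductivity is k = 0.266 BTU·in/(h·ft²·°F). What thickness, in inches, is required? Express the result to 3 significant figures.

2.09 in

L = R × k = 7.86 × 0.266 = 2.091 in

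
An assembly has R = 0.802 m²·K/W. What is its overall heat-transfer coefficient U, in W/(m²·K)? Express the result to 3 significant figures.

1.25 W/(m²·K)

U = 1/R = 1/0.802 = 1.247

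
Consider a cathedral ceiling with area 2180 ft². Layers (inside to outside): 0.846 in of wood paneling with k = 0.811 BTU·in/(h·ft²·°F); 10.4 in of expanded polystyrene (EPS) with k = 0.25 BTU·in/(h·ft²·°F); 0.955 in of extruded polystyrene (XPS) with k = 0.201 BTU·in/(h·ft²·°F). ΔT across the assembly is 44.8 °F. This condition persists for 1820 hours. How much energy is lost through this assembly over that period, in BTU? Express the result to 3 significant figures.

0.846/0.811 = 1.043
10.4/0.25 = 41.6
0.955/0.201 = 4.751
R_total = 1.043 + 41.6 + 4.751 = 47.39 ft²·°F·h/BTU
Q = 2180 × 44.8 / 47.39 = 2061 BTU/h
E = 2061 × 1820 = 3750000 BTU

3750000 BTU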